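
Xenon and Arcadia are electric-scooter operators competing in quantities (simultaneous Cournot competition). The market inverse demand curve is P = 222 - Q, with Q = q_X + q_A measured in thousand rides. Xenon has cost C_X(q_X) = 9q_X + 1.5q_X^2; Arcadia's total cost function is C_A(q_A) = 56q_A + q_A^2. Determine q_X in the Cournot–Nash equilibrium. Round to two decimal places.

36.11

Xenon's profit: π_X = (222 - Q)q_X - (9q_X + (3/2)q_X²). Setting ∂π_X/∂q_X = 0: 213 - 5q_X - (q_A) = 0.
Arcadia's profit: π_A = (222 - Q)q_A - (56q_A + q_A²). Setting ∂π_A/∂q_A = 0: 166 - 4q_A - (q_X) = 0.
Best responses: q_X = (213 - q_A)/5, q_A = (166 - q_X)/4.
Solving the pair: q_X = 686/19, q_A = 617/19.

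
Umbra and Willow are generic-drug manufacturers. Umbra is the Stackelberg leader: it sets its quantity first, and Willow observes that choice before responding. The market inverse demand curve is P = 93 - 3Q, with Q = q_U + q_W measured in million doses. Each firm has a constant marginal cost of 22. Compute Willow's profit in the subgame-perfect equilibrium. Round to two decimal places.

105.02

Solve by backward induction. Given q_U, the follower Willow maximises π_W = (93 - 3q_U - 3q_W)q_W - 22q_W.
Follower FOC: 71 - 3q_U - 6q_W = 0, so q_W(q_U) = (71 - 3q_U)/6.
The leader anticipates this reaction. Substituting into P = 93 - 3Q gives P = 115/2 - (3/2)q_U, so π_U = (115/2 - (3/2)q_U)q_U - 22q_U.
The leader's first-order condition 71/2 - 3q_U = 0 yields q_U = 71/6.
Then q_W = (71 - 3·(71/6))/6 = 71/12.
Price P = 93 - 3·(71/4) = 159/4.
Willow's profit: (159/4 - 22)·(71/12) = 105.0208.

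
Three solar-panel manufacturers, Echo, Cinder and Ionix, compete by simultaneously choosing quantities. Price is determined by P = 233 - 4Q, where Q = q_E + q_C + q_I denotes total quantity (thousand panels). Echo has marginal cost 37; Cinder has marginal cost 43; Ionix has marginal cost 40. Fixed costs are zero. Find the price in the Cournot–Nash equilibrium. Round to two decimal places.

Echo's profit: π_E = (233 - 4Q)q_E - (37q_E). Setting ∂π_E/∂q_E = 0: 196 - 8q_E - 4(q_C + q_I) = 0.
Cinder's first-order condition: 190 - 8q_C - 4(q_E + q_I) = 0.
Ionix's profit: π_I = (233 - 4Q)q_I - (40q_I). Setting ∂π_I/∂q_I = 0: 193 - 8q_I - 4(q_E + q_C) = 0.
Summing all 3 equations gives 579 − 16Q = 0, hence Q = 579/16.
Back-substituting: q_E = (196 − 579/4)/4 = 205/16, q_C = (190 − 579/4)/4 = 181/16, q_I = (193 − 579/4)/4 = 193/16.
Total output Q = 579/16, so price P = 233 - 4·(579/16) = 353/4.

88.25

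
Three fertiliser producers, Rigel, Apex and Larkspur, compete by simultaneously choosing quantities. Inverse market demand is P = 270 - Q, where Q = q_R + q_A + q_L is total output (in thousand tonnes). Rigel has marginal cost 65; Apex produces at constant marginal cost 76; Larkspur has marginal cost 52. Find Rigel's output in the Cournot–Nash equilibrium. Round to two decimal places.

Rigel's profit: π_R = (270 - Q)q_R - (65q_R). Setting ∂π_R/∂q_R = 0: 205 - 2q_R - (q_A + q_L) = 0.
Apex's first-order condition: 194 - 2q_A - (q_R + q_L) = 0.
Larkspur's first-order condition: 218 - 2q_L - (q_R + q_A) = 0.
Summing all 3 equations gives 617 − 4Q = 0, hence Q = 617/4.
Back-substituting: q_R = (205 − 617/4) = 203/4, q_A = (194 − 617/4) = 159/4, q_L = (218 − 617/4) = 255/4.

50.75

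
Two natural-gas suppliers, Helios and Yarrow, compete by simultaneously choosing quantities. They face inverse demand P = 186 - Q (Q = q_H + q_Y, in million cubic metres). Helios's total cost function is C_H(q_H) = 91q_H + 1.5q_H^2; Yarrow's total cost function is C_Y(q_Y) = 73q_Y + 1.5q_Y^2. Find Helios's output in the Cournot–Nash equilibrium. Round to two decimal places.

15.08

Helios's profit: π_H = (186 - Q)q_H - (91q_H + (3/2)q_H²). Setting ∂π_H/∂q_H = 0: 95 - 5q_H - (q_Y) = 0.
Yarrow's profit: π_Y = (186 - Q)q_Y - (73q_Y + (3/2)q_Y²). Setting ∂π_Y/∂q_Y = 0: 113 - 5q_Y - (q_H) = 0.
Best responses: q_H = (95 - q_Y)/5, q_Y = (113 - q_H)/5.
Solving the pair: q_H = 181/12, q_Y = 235/12.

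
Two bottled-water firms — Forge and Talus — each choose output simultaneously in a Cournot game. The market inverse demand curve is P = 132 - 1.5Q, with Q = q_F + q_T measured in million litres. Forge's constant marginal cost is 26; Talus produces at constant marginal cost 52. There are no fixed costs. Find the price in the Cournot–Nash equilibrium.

70

Forge's profit: π_F = (132 - 1.5Q)q_F - (26q_F). Setting ∂π_F/∂q_F = 0: 106 - 3q_F - (3/2)(q_T) = 0.
Talus's profit: π_T = (132 - 1.5Q)q_T - (52q_T). Setting ∂π_T/∂q_T = 0: 80 - 3q_T - (3/2)(q_F) = 0.
Rearranging gives the reaction functions q_F = (106 - (3/2)q_T)/3 and q_T = (80 - (3/2)q_F)/3.
Solving the pair: q_F = 88/3, q_T = 12.
Total output Q = 124/3, so price P = 132 - (3/2)·(124/3) = 70.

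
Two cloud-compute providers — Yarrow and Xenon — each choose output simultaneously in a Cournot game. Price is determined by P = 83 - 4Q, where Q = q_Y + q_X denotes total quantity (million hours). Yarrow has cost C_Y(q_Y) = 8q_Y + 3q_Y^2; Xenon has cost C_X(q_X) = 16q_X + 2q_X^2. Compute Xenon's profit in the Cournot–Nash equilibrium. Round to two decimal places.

Yarrow's profit: π_Y = (83 - 4Q)q_Y - (8q_Y + 3q_Y²). Setting ∂π_Y/∂q_Y = 0: 75 - 14q_Y - 4(q_X) = 0.
Xenon's first-order condition: 67 - 12q_X - 4(q_Y) = 0.
Rearranging gives the reaction functions q_Y = (75 - 4q_X)/14 and q_X = (67 - 4q_Y)/12.
Solving the pair: q_Y = 79/19, q_X = 319/76.
Price P = 83 - 4·(635/76) = 942/19.
Xenon's profit: (942/19)·(319/76) - 16·(319/76) - 2(319/76)² = 105.7074.

105.71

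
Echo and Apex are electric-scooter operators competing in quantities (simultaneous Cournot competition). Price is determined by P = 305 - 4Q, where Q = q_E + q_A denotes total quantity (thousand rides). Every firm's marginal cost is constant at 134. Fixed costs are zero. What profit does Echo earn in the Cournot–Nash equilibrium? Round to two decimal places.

Each firm earns π_i = (305 - 4Q)q_i - 134q_i.
Setting ∂π_i/∂q_i = 0 with rivals' quantities fixed: 171 - 8q_i - 4q_j = 0.
By symmetry each firm produces the same amount; substituting q_j = q_i yields q_i = 171/12 = 57/4.
Price P = 305 - 4·(57/2) = 191.
Echo's profit: (191 - 134)·(57/4) = 812.2500.

812.25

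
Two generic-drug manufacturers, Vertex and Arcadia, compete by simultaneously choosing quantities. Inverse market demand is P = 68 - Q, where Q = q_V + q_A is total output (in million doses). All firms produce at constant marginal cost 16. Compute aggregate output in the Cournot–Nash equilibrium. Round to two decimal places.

Each firm earns π_i = (68 - Q)q_i - 16q_i.
First-order condition (treating rivals' output as given): 52 - 2q_i - q_j = 0.
By symmetry each firm produces the same amount; substituting q_j = q_i yields q_i = 52/3.
Total output Q = 52/3 + 52/3 = 104/3.

34.67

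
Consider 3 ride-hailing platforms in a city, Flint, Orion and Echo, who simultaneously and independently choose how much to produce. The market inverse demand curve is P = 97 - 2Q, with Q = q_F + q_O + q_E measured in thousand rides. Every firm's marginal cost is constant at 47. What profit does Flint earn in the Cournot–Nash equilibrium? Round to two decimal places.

Each firm earns π_i = (97 - 2Q)q_i - 47q_i.
Setting ∂π_i/∂q_i = 0 with rivals' quantities fixed: 50 - 4q_i - 2·Σ_{j≠i} q_j = 0.
With identical firms every q_j equals q_i, so Σ_{j≠i} q_j = 2q_i and 50 = 8q_i, giving q_i = 25/4.
Price P = 97 - 2·(75/4) = 119/2.
Flint's profit: (119/2 - 47)·(25/4) = 625/8.

78.13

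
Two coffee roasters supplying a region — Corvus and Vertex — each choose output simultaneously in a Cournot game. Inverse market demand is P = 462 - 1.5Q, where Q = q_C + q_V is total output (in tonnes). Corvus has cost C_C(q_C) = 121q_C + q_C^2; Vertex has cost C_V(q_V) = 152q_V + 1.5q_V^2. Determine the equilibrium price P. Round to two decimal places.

Corvus's profit: π_C = (462 - 1.5Q)q_C - (121q_C + q_C²). Setting ∂π_C/∂q_C = 0: 341 - 5q_C - (3/2)(q_V) = 0.
Vertex's profit: π_V = (462 - 1.5Q)q_V - (152q_V + (3/2)q_V²). Setting ∂π_V/∂q_V = 0: 310 - 6q_V - (3/2)(q_C) = 0.
So q_C = (341 - (3/2)q_V)/5 and q_V = (310 - (3/2)q_C)/6.
Substituting one into the other gives q_C = 56.9730 and q_V = 37.4234.
Total output Q = 94.3964, so price P = 462 - (3/2)·94.3964 = 320.4054.

320.41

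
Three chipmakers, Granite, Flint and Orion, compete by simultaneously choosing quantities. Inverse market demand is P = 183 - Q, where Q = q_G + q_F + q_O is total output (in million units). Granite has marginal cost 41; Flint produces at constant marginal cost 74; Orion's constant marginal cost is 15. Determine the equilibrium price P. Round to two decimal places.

Granite's profit: π_G = (183 - Q)q_G - (41q_G). Setting ∂π_G/∂q_G = 0: 142 - 2q_G - (q_F + q_O) = 0.
Flint's profit: π_F = (183 - Q)q_F - (74q_F). Setting ∂π_F/∂q_F = 0: 109 - 2q_F - (q_G + q_O) = 0.
Orion's profit: π_O = (183 - Q)q_O - (15q_O). Setting ∂π_O/∂q_O = 0: 168 - 2q_O - (q_G + q_F) = 0.
Adding the 3 first-order conditions: 419 − 4Q = 0, so Q = 419/4.
Back-substituting: q_G = (142 − 419/4) = 149/4, q_F = (109 − 419/4) = 17/4, q_O = (168 − 419/4) = 253/4.
Total output Q = 419/4, so price P = 183 - 419/4 = 313/4.

78.25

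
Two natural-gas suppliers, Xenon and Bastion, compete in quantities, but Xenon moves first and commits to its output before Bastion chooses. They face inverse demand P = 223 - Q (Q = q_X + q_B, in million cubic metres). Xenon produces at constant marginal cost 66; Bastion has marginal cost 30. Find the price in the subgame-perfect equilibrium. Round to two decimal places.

96.25

Solve by backward induction. Given q_X, the follower Bastion maximises π_B = (223 - q_X - q_B)q_B - 30q_B.
∂π_B/∂q_B = 193 - q_X - 2q_B = 0 gives the reaction function q_B = (193 - q_X)/2.
Xenon substitutes q_B(q_X) into its own profit: π_X = q_X(223 - q_X - (193 - q_X)/2) - 66q_X = (253/2 - (1/2)q_X)q_X - 66q_X.
Leader FOC: 121/2 - q_X = 0, so q_X = 121/2.
Then q_B = (193 - 121/2)/2 = 265/4.
Total output Q = 507/4, so price P = 223 - 507/4 = 385/4.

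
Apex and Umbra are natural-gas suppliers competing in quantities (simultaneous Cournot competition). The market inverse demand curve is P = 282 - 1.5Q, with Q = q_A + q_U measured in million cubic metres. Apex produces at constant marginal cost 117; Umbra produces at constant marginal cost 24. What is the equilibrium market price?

Apex's profit: π_A = (282 - 1.5Q)q_A - (117q_A). Setting ∂π_A/∂q_A = 0: 165 - 3q_A - (3/2)(q_U) = 0.
Umbra's first-order condition: 258 - 3q_U - (3/2)(q_A) = 0.
So q_A = (165 - (3/2)q_U)/3 and q_U = (258 - (3/2)q_A)/3.
Solving the pair: q_A = 16, q_U = 78.
Total output Q = 94, so price P = 282 - (3/2)·94 = 141.

141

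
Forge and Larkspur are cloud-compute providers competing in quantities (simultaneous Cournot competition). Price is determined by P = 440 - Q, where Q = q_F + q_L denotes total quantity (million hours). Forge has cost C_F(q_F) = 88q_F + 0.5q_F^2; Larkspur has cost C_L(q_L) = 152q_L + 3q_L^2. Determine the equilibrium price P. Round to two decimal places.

307.83

Forge's profit: π_F = (440 - Q)q_F - (88q_F + (1/2)q_F²). Setting ∂π_F/∂q_F = 0: 352 - 3q_F - (q_L) = 0.
Larkspur's first-order condition: 288 - 8q_L - (q_F) = 0.
Best responses: q_F = (352 - q_L)/3, q_L = (288 - q_F)/8.
Substituting one into the other gives q_F = 109.9130 and q_L = 512/23.
Total output Q = 132.1739, so price P = 440 - 132.1739 = 307.8261.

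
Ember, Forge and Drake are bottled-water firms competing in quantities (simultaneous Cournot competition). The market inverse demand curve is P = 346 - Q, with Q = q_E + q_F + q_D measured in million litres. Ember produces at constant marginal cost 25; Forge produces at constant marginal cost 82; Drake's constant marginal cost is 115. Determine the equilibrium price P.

Ember's profit: π_E = (346 - Q)q_E - (25q_E). Setting ∂π_E/∂q_E = 0: 321 - 2q_E - (q_F + q_D) = 0.
Forge's profit: π_F = (346 - Q)q_F - (82q_F). Setting ∂π_F/∂q_F = 0: 264 - 2q_F - (q_E + q_D) = 0.
Drake's profit: π_D = (346 - Q)q_D - (115q_D). Setting ∂π_D/∂q_D = 0: 231 - 2q_D - (q_E + q_F) = 0.
Adding the 3 conditions: 816 − 2Q − 2Q = 0, i.e. Q = 204.
Back-substituting: q_E = (321 − 204) = 117, q_F = (264 − 204) = 60, q_D = (231 − 204) = 27.
Total output Q = 204, so price P = 346 - 204 = 142.

142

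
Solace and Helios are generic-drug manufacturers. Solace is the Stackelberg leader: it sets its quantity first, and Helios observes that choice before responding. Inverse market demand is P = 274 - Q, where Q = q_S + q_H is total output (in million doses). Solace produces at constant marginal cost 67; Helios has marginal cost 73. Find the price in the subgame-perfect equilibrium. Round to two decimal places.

The follower Helios best-responds to any q_S: π_H = (274 - Q)q_H - 73q_H.
∂π_H/∂q_H = 201 - q_S - 2q_H = 0 gives the reaction function q_H = (201 - q_S)/2.
The leader anticipates this reaction. Substituting into P = 274 - Q gives P = 347/2 - (1/2)q_S, so π_S = (347/2 - (1/2)q_S)q_S - 67q_S.
Maximising: ∂π_S/∂q_S = 213/2 - q_S = 0, giving q_S = 213/2.
Then q_H = (201 - 213/2)/2 = 189/4.
Total output Q = 615/4, so price P = 274 - 615/4 = 481/4.

120.25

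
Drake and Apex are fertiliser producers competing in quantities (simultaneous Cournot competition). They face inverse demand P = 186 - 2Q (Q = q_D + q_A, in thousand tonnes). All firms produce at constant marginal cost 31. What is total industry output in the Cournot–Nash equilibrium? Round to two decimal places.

A representative firm's profit is π_i = q_i(186 - 2Q) - 31q_i.
Setting ∂π_i/∂q_i = 0 with rivals' quantities fixed: 155 - 4q_i - 2q_j = 0.
With identical firms every q_j equals q_i, so q_j = q_i and 155 = 6q_i, giving q_i = 155/6.
Total output Q = 155/6 + 155/6 = 155/3.

51.67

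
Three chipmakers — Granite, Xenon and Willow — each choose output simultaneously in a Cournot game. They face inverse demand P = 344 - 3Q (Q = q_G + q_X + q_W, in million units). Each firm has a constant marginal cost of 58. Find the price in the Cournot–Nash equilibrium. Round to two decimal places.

A representative firm's profit is π_i = q_i(344 - 3Q) - 58q_i.
First-order condition (treating rivals' output as given): 286 - 6q_i - 3·Σ_{j≠i} q_j = 0.
By symmetry each firm produces the same amount; substituting Σ_{j≠i} q_j = 2q_i yields q_i = 286/12 = 143/6.
Total output Q = 143/2, so price P = 344 - 3·(143/2) = 259/2.

129.50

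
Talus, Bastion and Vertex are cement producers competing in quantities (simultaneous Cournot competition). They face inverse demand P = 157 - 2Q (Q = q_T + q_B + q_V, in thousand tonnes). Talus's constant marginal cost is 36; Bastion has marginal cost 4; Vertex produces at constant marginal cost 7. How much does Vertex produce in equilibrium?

Talus's profit: π_T = (157 - 2Q)q_T - (36q_T). Setting ∂π_T/∂q_T = 0: 121 - 4q_T - 2(q_B + q_V) = 0.
Bastion's profit: π_B = (157 - 2Q)q_B - (4q_B). Setting ∂π_B/∂q_B = 0: 153 - 4q_B - 2(q_T + q_V) = 0.
Vertex's profit: π_V = (157 - 2Q)q_V - (7q_V). Setting ∂π_V/∂q_V = 0: 150 - 4q_V - 2(q_T + q_B) = 0.
Adding the 3 conditions: 424 − 4Q − 4Q = 0, i.e. Q = 53.
Back-substituting: q_T = (121 − 106)/2 = 15/2, q_B = (153 − 106)/2 = 47/2, q_V = (150 − 106)/2 = 22.

22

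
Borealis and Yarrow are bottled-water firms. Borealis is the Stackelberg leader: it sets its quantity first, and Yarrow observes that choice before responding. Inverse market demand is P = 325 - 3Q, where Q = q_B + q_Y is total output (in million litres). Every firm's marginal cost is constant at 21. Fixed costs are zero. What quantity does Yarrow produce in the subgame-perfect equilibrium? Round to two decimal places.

25.33

Solve by backward induction. Given q_B, the follower Yarrow maximises π_Y = (325 - 3q_B - 3q_Y)q_Y - 21q_Y.
∂π_Y/∂q_Y = 304 - 3q_B - 6q_Y = 0 gives the reaction function q_Y = (304 - 3q_B)/6.
Borealis substitutes q_Y(q_B) into its own profit: π_B = q_B(325 - 3q_B - (304 - 3q_B)/2) - 21q_B = (173 - (3/2)q_B)q_B - 21q_B.
Maximising: ∂π_B/∂q_B = 152 - 3q_B = 0, giving q_B = 152/3.
Then q_Y = (304 - 3·(152/3))/6 = 76/3.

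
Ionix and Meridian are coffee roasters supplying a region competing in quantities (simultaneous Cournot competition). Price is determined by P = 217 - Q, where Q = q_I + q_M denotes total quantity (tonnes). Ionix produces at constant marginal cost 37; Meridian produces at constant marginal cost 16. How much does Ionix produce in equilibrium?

Ionix's profit: π_I = (217 - Q)q_I - (37q_I). Setting ∂π_I/∂q_I = 0: 180 - 2q_I - (q_M) = 0.
Meridian's first-order condition: 201 - 2q_M - (q_I) = 0.
Best responses: q_I = (180 - q_M)/2, q_M = (201 - q_I)/2.
Substituting one into the other gives q_I = 53 and q_M = 74.

53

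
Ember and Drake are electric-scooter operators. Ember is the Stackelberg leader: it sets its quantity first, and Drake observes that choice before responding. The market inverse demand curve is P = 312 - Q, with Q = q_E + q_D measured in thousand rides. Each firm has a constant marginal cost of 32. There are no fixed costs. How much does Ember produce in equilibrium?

The follower Drake best-responds to any q_E: π_D = (312 - Q)q_D - 32q_D.
∂π_D/∂q_D = 280 - q_E - 2q_D = 0 gives the reaction function q_D = (280 - q_E)/2.
The leader anticipates this reaction. Substituting into P = 312 - Q gives P = 172 - (1/2)q_E, so π_E = (172 - (1/2)q_E)q_E - 32q_E.
The leader's first-order condition 140 - q_E = 0 yields q_E = 140.
Then q_D = (280 - 140)/2 = 70.

140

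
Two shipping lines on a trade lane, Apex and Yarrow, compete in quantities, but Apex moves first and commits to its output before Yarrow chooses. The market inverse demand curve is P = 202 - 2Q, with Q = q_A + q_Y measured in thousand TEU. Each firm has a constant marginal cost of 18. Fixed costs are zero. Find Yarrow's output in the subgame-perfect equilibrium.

23

Solve by backward induction. Given q_A, the follower Yarrow maximises π_Y = (202 - 2q_A - 2q_Y)q_Y - 18q_Y.
Follower FOC: 184 - 2q_A - 4q_Y = 0, so q_Y(q_A) = (184 - 2q_A)/4.
The leader anticipates this reaction. Substituting into P = 202 - 2Q gives P = 110 - q_A, so π_A = (110 - q_A)q_A - 18q_A.
Leader FOC: 92 - 2q_A = 0, so q_A = 46.
Then q_Y = (184 - 2·46)/4 = 23.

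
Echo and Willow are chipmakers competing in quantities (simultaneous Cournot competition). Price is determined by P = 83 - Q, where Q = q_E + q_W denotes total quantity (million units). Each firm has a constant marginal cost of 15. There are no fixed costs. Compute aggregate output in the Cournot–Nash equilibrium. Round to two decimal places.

A representative firm's profit is π_i = q_i(83 - Q) - 15q_i.
First-order condition (treating rivals' output as given): 68 - 2q_i - q_j = 0.
With identical firms every q_j equals q_i, so q_j = q_i and 68 = 3q_i, giving q_i = 68/3.
Total output Q = 68/3 + 68/3 = 136/3.

45.33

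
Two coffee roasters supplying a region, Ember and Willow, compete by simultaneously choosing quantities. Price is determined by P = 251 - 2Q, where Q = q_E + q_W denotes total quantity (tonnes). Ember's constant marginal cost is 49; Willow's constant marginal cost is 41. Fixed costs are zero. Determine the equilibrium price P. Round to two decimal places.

113.67

Ember's profit: π_E = (251 - 2Q)q_E - (49q_E). Setting ∂π_E/∂q_E = 0: 202 - 4q_E - 2(q_W) = 0.
Willow's first-order condition: 210 - 4q_W - 2(q_E) = 0.
Rearranging gives the reaction functions q_E = (202 - 2q_W)/4 and q_W = (210 - 2q_E)/4.
Solving the pair: q_E = 97/3, q_W = 109/3.
Total output Q = 206/3, so price P = 251 - 2·(206/3) = 341/3.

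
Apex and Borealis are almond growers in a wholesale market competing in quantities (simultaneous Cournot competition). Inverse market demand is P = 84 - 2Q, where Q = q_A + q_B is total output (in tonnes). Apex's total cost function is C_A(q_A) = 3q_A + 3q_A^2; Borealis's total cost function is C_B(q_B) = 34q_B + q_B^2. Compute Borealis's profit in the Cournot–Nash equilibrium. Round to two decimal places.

Apex's profit: π_A = (84 - 2Q)q_A - (3q_A + 3q_A²). Setting ∂π_A/∂q_A = 0: 81 - 10q_A - 2(q_B) = 0.
Borealis's profit: π_B = (84 - 2Q)q_B - (34q_B + q_B²). Setting ∂π_B/∂q_B = 0: 50 - 6q_B - 2(q_A) = 0.
Best responses: q_A = (81 - 2q_B)/10, q_B = (50 - 2q_A)/6.
Substituting one into the other gives q_A = 193/28 and q_B = 169/28.
Price P = 84 - 2·(181/14) = 407/7.
Borealis's profit: (407/7)·(169/28) - 34·(169/28) - (169/28)² = 109.2895.

109.29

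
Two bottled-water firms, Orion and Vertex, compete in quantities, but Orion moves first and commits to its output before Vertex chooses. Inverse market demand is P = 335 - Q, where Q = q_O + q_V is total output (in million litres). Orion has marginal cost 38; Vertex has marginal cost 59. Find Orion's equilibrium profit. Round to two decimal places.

12640.50

The follower Vertex best-responds to any q_O: π_V = (335 - Q)q_V - 59q_V.
Follower FOC: 276 - q_O - 2q_V = 0, so q_V(q_O) = (276 - q_O)/2.
The leader anticipates this reaction. Substituting into P = 335 - Q gives P = 197 - (1/2)q_O, so π_O = (197 - (1/2)q_O)q_O - 38q_O.
Leader FOC: 159 - q_O = 0, so q_O = 159.
Then q_V = (276 - 159)/2 = 117/2.
Price P = 335 - 435/2 = 235/2.
Orion's profit: (235/2 - 38)·159 = 12640.5000.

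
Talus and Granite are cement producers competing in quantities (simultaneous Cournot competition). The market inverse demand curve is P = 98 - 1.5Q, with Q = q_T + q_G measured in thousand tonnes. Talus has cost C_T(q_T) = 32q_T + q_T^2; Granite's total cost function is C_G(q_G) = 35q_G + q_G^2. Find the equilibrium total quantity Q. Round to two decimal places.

Talus's profit: π_T = (98 - 1.5Q)q_T - (32q_T + q_T²). Setting ∂π_T/∂q_T = 0: 66 - 5q_T - (3/2)(q_G) = 0.
Granite's profit: π_G = (98 - 1.5Q)q_G - (35q_G + q_G²). Setting ∂π_G/∂q_G = 0: 63 - 5q_G - (3/2)(q_T) = 0.
Best responses: q_T = (66 - (3/2)q_G)/5, q_G = (63 - (3/2)q_T)/5.
Substituting one into the other gives q_T = 942/91 and q_G = 864/91.
Total output Q = 942/91 + 864/91 = 258/13.

19.85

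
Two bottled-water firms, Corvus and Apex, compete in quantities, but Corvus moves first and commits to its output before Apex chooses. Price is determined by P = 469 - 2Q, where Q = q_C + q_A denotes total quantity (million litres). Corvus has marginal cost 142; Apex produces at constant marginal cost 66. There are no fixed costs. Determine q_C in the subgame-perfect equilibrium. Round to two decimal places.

Solve by backward induction. Given q_C, the follower Apex maximises π_A = (469 - 2q_C - 2q_A)q_A - 66q_A.
Follower FOC: 403 - 2q_C - 4q_A = 0, so q_A(q_C) = (403 - 2q_C)/4.
Corvus substitutes q_A(q_C) into its own profit: π_C = q_C(469 - 2q_C - (403 - 2q_C)/2) - 142q_C = (535/2 - q_C)q_C - 142q_C.
The leader's first-order condition 251/2 - 2q_C = 0 yields q_C = 251/4.
Then q_A = (403 - 2·(251/4))/4 = 555/8.

62.75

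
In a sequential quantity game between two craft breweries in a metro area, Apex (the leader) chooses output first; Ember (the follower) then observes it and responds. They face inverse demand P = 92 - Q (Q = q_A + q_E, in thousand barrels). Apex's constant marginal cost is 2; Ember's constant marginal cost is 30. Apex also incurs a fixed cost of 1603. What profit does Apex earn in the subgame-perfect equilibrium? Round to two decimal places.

Solve by backward induction. Given q_A, the follower Ember maximises π_E = (92 - q_A - q_E)q_E - 30q_E.
Setting the follower's marginal profit to zero, 62 - q_A - 2q_E = 0, i.e. q_E = (62 - q_A)/2.
The leader anticipates this reaction. Substituting into P = 92 - Q gives P = 61 - (1/2)q_A, so π_A = (61 - (1/2)q_A)q_A - 2q_A.
Leader FOC: 59 - q_A = 0, so q_A = 59.
Then q_E = (62 - 59)/2 = 3/2.
Price P = 92 - 121/2 = 63/2.
Apex's profit: (63/2 - 2)·59 - 1603 = 275/2.

137.50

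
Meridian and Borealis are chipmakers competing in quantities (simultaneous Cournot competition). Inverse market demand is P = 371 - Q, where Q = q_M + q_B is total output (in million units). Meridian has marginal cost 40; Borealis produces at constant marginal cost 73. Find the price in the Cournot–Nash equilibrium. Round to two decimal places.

161.33

Meridian's profit: π_M = (371 - Q)q_M - (40q_M). Setting ∂π_M/∂q_M = 0: 331 - 2q_M - (q_B) = 0.
Borealis's first-order condition: 298 - 2q_B - (q_M) = 0.
Best responses: q_M = (331 - q_B)/2, q_B = (298 - q_M)/2.
Substituting one into the other gives q_M = 364/3 and q_B = 265/3.
Total output Q = 629/3, so price P = 371 - 629/3 = 484/3.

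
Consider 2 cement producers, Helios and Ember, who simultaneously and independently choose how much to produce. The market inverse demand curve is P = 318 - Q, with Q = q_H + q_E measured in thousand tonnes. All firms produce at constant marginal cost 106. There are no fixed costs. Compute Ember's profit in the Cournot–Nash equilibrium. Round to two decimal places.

4993.78

A representative firm's profit is π_i = q_i(318 - Q) - 106q_i.
Setting ∂π_i/∂q_i = 0 with rivals' quantities fixed: 212 - 2q_i - q_j = 0.
With identical firms every q_j equals q_i, so q_j = q_i and 212 = 3q_i, giving q_i = 212/3.
Price P = 318 - 424/3 = 530/3.
Ember's profit: (530/3 - 106)·(212/3) = 4993.7778.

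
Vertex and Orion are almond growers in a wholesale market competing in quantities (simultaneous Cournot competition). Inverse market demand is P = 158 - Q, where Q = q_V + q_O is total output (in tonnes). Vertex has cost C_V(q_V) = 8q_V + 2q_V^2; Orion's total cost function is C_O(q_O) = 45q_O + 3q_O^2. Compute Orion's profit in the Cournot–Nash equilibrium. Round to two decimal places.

504.81

Vertex's profit: π_V = (158 - Q)q_V - (8q_V + 2q_V²). Setting ∂π_V/∂q_V = 0: 150 - 6q_V - (q_O) = 0.
Orion's profit: π_O = (158 - Q)q_O - (45q_O + 3q_O²). Setting ∂π_O/∂q_O = 0: 113 - 8q_O - (q_V) = 0.
So q_V = (150 - q_O)/6 and q_O = (113 - q_V)/8.
Substituting one into the other gives q_V = 1087/47 and q_O = 528/47.
Price P = 158 - 1615/47 = 123.6383.
Orion's profit: 123.6383·(528/47) - 45·(528/47) - 3(528/47)² = 504.8148.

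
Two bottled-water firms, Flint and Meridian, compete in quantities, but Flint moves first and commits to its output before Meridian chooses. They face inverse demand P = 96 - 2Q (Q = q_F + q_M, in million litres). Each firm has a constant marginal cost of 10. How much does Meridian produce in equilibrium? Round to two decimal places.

The follower Meridian best-responds to any q_F: π_M = (96 - 2Q)q_M - 10q_M.
Setting the follower's marginal profit to zero, 86 - 2q_F - 4q_M = 0, i.e. q_M = (86 - 2q_F)/4.
Flint substitutes q_M(q_F) into its own profit: π_F = q_F(96 - 2q_F - (86 - 2q_F)/2) - 10q_F = (53 - q_F)q_F - 10q_F.
Maximising: ∂π_F/∂q_F = 43 - 2q_F = 0, giving q_F = 43/2.
Then q_M = (86 - 2·(43/2))/4 = 43/4.

10.75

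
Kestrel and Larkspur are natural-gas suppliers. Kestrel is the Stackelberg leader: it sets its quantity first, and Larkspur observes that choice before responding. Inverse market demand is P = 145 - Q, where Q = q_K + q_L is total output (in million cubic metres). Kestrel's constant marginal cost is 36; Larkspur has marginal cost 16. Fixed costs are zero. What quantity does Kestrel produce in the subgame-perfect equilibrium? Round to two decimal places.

Solve by backward induction. Given q_K, the follower Larkspur maximises π_L = (145 - q_K - q_L)q_L - 16q_L.
Setting the follower's marginal profit to zero, 129 - q_K - 2q_L = 0, i.e. q_L = (129 - q_K)/2.
Kestrel substitutes q_L(q_K) into its own profit: π_K = q_K(145 - q_K - (129 - q_K)/2) - 36q_K = (161/2 - (1/2)q_K)q_K - 36q_K.
Maximising: ∂π_K/∂q_K = 89/2 - q_K = 0, giving q_K = 89/2.
Then q_L = (129 - 89/2)/2 = 169/4.

44.50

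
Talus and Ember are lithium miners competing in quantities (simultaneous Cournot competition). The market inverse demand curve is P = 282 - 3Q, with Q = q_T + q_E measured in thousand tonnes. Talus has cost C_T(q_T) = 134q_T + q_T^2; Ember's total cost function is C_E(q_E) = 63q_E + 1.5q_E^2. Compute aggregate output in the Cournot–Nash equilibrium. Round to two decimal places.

Talus's profit: π_T = (282 - 3Q)q_T - (134q_T + q_T²). Setting ∂π_T/∂q_T = 0: 148 - 8q_T - 3(q_E) = 0.
Ember's first-order condition: 219 - 9q_E - 3(q_T) = 0.
So q_T = (148 - 3q_E)/8 and q_E = (219 - 3q_T)/9.
Solving the pair: q_T = 75/7, q_E = 436/21.
Total output Q = 75/7 + 436/21 = 661/21.

31.48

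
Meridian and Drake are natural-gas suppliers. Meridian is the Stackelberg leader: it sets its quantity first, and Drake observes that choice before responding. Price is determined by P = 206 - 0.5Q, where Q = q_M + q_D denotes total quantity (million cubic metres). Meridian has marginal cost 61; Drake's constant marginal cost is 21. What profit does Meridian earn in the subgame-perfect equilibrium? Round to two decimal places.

2756.25

The follower Drake best-responds to any q_M: π_D = (206 - 0.5Q)q_D - 21q_D.
∂π_D/∂q_D = 185 - (1/2)q_M - q_D = 0 gives the reaction function q_D = (185 - (1/2)q_M).
Meridian substitutes q_D(q_M) into its own profit: π_M = q_M(206 - (1/2)q_M - (185 - (1/2)q_M)/2) - 61q_M = (227/2 - (1/4)q_M)q_M - 61q_M.
Leader FOC: 105/2 - (1/2)q_M = 0, so q_M = 105.
Then q_D = (185 - (1/2)·105) = 265/2.
Price P = 206 - (1/2)·(475/2) = 349/4.
Meridian's profit: (349/4 - 61)·105 = 2756.2500.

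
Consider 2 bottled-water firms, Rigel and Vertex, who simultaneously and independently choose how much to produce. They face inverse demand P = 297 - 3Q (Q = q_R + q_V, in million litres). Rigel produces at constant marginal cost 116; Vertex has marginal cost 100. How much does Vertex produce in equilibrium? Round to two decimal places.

23.67

Rigel's profit: π_R = (297 - 3Q)q_R - (116q_R). Setting ∂π_R/∂q_R = 0: 181 - 6q_R - 3(q_V) = 0.
Vertex's profit: π_V = (297 - 3Q)q_V - (100q_V). Setting ∂π_V/∂q_V = 0: 197 - 6q_V - 3(q_R) = 0.
So q_R = (181 - 3q_V)/6 and q_V = (197 - 3q_R)/6.
Substituting one into the other gives q_R = 55/3 and q_V = 71/3.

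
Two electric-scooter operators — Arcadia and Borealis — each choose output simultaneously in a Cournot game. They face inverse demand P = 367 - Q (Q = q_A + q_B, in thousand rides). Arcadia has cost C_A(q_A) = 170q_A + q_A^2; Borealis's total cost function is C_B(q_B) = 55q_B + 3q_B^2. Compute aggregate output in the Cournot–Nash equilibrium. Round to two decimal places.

74.68

Arcadia's profit: π_A = (367 - Q)q_A - (170q_A + q_A²). Setting ∂π_A/∂q_A = 0: 197 - 4q_A - (q_B) = 0.
Borealis's profit: π_B = (367 - Q)q_B - (55q_B + 3q_B²). Setting ∂π_B/∂q_B = 0: 312 - 8q_B - (q_A) = 0.
Best responses: q_A = (197 - q_B)/4, q_B = (312 - q_A)/8.
Solving the pair: q_A = 1264/31, q_B = 1051/31.
Total output Q = 1264/31 + 1051/31 = 74.6774.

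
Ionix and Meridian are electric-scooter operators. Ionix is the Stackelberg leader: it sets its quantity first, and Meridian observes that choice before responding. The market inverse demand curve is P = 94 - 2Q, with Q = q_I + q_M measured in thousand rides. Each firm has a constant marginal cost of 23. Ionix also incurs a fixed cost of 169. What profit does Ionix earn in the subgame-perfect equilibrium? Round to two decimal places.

146.06

Solve by backward induction. Given q_I, the follower Meridian maximises π_M = (94 - 2q_I - 2q_M)q_M - 23q_M.
∂π_M/∂q_M = 71 - 2q_I - 4q_M = 0 gives the reaction function q_M = (71 - 2q_I)/4.
Ionix substitutes q_M(q_I) into its own profit: π_I = q_I(94 - 2q_I - (71 - 2q_I)/2) - 23q_I = (117/2 - q_I)q_I - 23q_I.
The leader's first-order condition 71/2 - 2q_I = 0 yields q_I = 71/4.
Then q_M = (71 - 2·(71/4))/4 = 71/8.
Price P = 94 - 2·(213/8) = 163/4.
Ionix's profit: (163/4 - 23)·(71/4) - 169 = 146.0625.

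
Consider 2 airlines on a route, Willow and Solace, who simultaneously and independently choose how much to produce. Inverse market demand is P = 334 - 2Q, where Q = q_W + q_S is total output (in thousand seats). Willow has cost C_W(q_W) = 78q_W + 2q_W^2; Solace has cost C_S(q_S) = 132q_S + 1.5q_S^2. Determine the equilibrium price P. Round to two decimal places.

Willow's profit: π_W = (334 - 2Q)q_W - (78q_W + 2q_W²). Setting ∂π_W/∂q_W = 0: 256 - 8q_W - 2(q_S) = 0.
Solace's profit: π_S = (334 - 2Q)q_S - (132q_S + (3/2)q_S²). Setting ∂π_S/∂q_S = 0: 202 - 7q_S - 2(q_W) = 0.
Rearranging gives the reaction functions q_W = (256 - 2q_S)/8 and q_S = (202 - 2q_W)/7.
Solving the pair: q_W = 347/13, q_S = 276/13.
Total output Q = 623/13, so price P = 334 - 2·(623/13) = 238.1538.

238.15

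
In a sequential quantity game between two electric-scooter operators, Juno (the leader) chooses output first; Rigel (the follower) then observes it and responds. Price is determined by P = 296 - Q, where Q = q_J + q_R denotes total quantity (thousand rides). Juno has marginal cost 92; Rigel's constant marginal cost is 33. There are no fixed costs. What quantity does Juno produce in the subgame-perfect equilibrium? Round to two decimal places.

72.50

Solve by backward induction. Given q_J, the follower Rigel maximises π_R = (296 - q_J - q_R)q_R - 33q_R.
∂π_R/∂q_R = 263 - q_J - 2q_R = 0 gives the reaction function q_R = (263 - q_J)/2.
Juno substitutes q_R(q_J) into its own profit: π_J = q_J(296 - q_J - (263 - q_J)/2) - 92q_J = (329/2 - (1/2)q_J)q_J - 92q_J.
The leader's first-order condition 145/2 - q_J = 0 yields q_J = 145/2.
Then q_R = (263 - 145/2)/2 = 381/4.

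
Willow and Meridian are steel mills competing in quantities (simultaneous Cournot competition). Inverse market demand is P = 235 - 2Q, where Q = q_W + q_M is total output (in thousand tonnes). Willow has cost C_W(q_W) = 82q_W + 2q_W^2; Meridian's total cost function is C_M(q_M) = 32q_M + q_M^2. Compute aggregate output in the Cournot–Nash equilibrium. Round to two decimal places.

Willow's profit: π_W = (235 - 2Q)q_W - (82q_W + 2q_W²). Setting ∂π_W/∂q_W = 0: 153 - 8q_W - 2(q_M) = 0.
Meridian's profit: π_M = (235 - 2Q)q_M - (32q_M + q_M²). Setting ∂π_M/∂q_M = 0: 203 - 6q_M - 2(q_W) = 0.
So q_W = (153 - 2q_M)/8 and q_M = (203 - 2q_W)/6.
Solving the pair: q_W = 128/11, q_M = 659/22.
Total output Q = 128/11 + 659/22 = 915/22.

41.59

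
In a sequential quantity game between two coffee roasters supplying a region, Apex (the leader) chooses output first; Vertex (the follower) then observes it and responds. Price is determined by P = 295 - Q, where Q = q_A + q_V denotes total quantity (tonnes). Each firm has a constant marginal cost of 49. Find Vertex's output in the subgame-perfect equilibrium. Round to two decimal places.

61.50

Solve by backward induction. Given q_A, the follower Vertex maximises π_V = (295 - q_A - q_V)q_V - 49q_V.
Follower FOC: 246 - q_A - 2q_V = 0, so q_V(q_A) = (246 - q_A)/2.
Apex substitutes q_V(q_A) into its own profit: π_A = q_A(295 - q_A - (246 - q_A)/2) - 49q_A = (172 - (1/2)q_A)q_A - 49q_A.
Maximising: ∂π_A/∂q_A = 123 - q_A = 0, giving q_A = 123.
Then q_V = (246 - 123)/2 = 123/2.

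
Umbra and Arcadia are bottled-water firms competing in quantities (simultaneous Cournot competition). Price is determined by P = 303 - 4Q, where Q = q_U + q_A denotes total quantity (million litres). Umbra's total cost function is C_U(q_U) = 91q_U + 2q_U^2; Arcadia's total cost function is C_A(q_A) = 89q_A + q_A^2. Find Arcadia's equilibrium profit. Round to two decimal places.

1367.60

Umbra's profit: π_U = (303 - 4Q)q_U - (91q_U + 2q_U²). Setting ∂π_U/∂q_U = 0: 212 - 12q_U - 4(q_A) = 0.
Arcadia's profit: π_A = (303 - 4Q)q_A - (89q_A + q_A²). Setting ∂π_A/∂q_A = 0: 214 - 10q_A - 4(q_U) = 0.
Rearranging gives the reaction functions q_U = (212 - 4q_A)/12 and q_A = (214 - 4q_U)/10.
Solving the pair: q_U = 158/13, q_A = 215/13.
Price P = 303 - 4·(373/13) = 188.2308.
Arcadia's profit: 188.2308·(215/13) - 89·(215/13) - (215/13)² = 1367.6036.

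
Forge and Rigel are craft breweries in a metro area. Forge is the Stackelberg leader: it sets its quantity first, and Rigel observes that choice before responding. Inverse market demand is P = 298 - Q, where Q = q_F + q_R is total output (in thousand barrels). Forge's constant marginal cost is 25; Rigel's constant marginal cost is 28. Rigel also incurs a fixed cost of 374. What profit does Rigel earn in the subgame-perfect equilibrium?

Solve by backward induction. Given q_F, the follower Rigel maximises π_R = (298 - q_F - q_R)q_R - 28q_R.
Follower FOC: 270 - q_F - 2q_R = 0, so q_R(q_F) = (270 - q_F)/2.
Forge substitutes q_R(q_F) into its own profit: π_F = q_F(298 - q_F - (270 - q_F)/2) - 25q_F = (163 - (1/2)q_F)q_F - 25q_F.
Leader FOC: 138 - q_F = 0, so q_F = 138.
Then q_R = (270 - 138)/2 = 66.
Price P = 298 - 204 = 94.
Rigel's profit: (94 - 28)·66 - 374 = 3982.

3982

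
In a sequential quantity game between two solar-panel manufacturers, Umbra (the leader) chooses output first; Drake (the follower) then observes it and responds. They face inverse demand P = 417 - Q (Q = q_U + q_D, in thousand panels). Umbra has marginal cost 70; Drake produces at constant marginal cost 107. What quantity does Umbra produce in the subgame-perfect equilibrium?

The follower Drake best-responds to any q_U: π_D = (417 - Q)q_D - 107q_D.
Follower FOC: 310 - q_U - 2q_D = 0, so q_D(q_U) = (310 - q_U)/2.
Umbra substitutes q_D(q_U) into its own profit: π_U = q_U(417 - q_U - (310 - q_U)/2) - 70q_U = (262 - (1/2)q_U)q_U - 70q_U.
The leader's first-order condition 192 - q_U = 0 yields q_U = 192.
Then q_D = (310 - 192)/2 = 59.

192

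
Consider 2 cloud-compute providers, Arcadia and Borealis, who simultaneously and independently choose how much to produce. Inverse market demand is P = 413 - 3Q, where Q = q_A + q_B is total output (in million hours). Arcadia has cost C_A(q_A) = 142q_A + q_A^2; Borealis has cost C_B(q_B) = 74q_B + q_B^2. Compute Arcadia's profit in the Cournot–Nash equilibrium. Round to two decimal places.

Arcadia's profit: π_A = (413 - 3Q)q_A - (142q_A + q_A²). Setting ∂π_A/∂q_A = 0: 271 - 8q_A - 3(q_B) = 0.
Borealis's first-order condition: 339 - 8q_B - 3(q_A) = 0.
Best responses: q_A = (271 - 3q_B)/8, q_B = (339 - 3q_A)/8.
Solving the pair: q_A = 1151/55, q_B = 1899/55.
Price P = 413 - 3·(610/11) = 246.6364.
Arcadia's profit: 246.6364·(1151/55) - 142·(1151/55) - (1151/55)² = 1751.8030.

1751.80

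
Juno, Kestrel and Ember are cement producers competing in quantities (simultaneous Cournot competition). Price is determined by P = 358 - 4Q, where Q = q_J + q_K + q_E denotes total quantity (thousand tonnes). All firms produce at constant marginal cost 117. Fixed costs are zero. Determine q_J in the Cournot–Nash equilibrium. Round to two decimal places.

15.06

A representative firm's profit is π_i = q_i(358 - 4Q) - 117q_i.
First-order condition (treating rivals' output as given): 241 - 8q_i - 4·Σ_{j≠i} q_j = 0.
With identical firms every q_j equals q_i, so Σ_{j≠i} q_j = 2q_i and 241 = 16q_i, giving q_i = 241/16.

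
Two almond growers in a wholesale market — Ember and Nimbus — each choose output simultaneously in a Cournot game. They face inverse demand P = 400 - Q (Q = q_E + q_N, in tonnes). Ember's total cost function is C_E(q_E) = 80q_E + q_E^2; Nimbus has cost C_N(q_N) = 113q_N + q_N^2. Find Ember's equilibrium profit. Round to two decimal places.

8764.88

Ember's profit: π_E = (400 - Q)q_E - (80q_E + q_E²). Setting ∂π_E/∂q_E = 0: 320 - 4q_E - (q_N) = 0.
Nimbus's profit: π_N = (400 - Q)q_N - (113q_N + q_N²). Setting ∂π_N/∂q_N = 0: 287 - 4q_N - (q_E) = 0.
Rearranging gives the reaction functions q_E = (320 - q_N)/4 and q_N = (287 - q_E)/4.
Substituting one into the other gives q_E = 331/5 and q_N = 276/5.
Price P = 400 - 607/5 = 1393/5.
Ember's profit: (1393/5)·(331/5) - 80·(331/5) - (331/5)² = 8764.8800.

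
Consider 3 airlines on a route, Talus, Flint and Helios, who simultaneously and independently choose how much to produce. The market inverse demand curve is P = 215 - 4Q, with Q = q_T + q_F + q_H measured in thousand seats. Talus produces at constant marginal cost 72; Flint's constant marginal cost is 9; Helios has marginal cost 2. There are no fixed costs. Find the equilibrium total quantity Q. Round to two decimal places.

Talus's profit: π_T = (215 - 4Q)q_T - (72q_T). Setting ∂π_T/∂q_T = 0: 143 - 8q_T - 4(q_F + q_H) = 0.
Flint's first-order condition: 206 - 8q_F - 4(q_T + q_H) = 0.
Helios's profit: π_H = (215 - 4Q)q_H - (2q_H). Setting ∂π_H/∂q_H = 0: 213 - 8q_H - 4(q_T + q_F) = 0.
Adding the 3 first-order conditions: 562 − 16Q = 0, so Q = 281/8.
Back-substituting: q_T = (143 − 281/2)/4 = 5/8, q_F = (206 − 281/2)/4 = 131/8, q_H = (213 − 281/2)/4 = 145/8.
Total output Q = 5/8 + 131/8 + 145/8 = 281/8.

35.13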